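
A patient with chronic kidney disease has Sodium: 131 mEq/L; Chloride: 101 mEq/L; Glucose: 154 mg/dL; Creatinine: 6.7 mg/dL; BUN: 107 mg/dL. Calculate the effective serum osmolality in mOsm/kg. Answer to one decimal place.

Effective osmolality excludes urea (freely permeant across cell membranes):
2·Na + glucose/18
= 2·131 + 154/18
= 262 + 8.56
= 270.56 mOsm/kg

270.6 mOsm/kg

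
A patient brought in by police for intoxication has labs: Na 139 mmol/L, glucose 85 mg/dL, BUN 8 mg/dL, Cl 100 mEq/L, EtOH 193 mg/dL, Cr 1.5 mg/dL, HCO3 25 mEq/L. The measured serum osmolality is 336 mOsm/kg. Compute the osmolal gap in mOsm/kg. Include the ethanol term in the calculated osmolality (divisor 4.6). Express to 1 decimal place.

Calculated osmolality = 2·Na + glucose/18 + BUN/2.8 + ethanol/4.6
= 2·139 + 85/18 + 8/2.8 + 193/4.6
= 278 + 4.72 + 2.86 + 41.96
= 327.54 mOsm/kg ≈ 327.5 mOsm/kg
Osmolar gap = measured − calculated = 336 − 327.5 = 8.5 mOsm/kg

8.5 mOsm/kg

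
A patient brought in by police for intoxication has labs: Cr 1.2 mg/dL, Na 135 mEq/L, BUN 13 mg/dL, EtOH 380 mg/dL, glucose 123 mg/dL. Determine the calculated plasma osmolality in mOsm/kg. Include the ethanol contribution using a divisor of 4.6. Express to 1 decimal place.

364.1 mOsm/kg

Calculated osmolality = 2·Na + glucose/18 + BUN/2.8 + ethanol/4.6
= 2·135 + 123/18 + 13/2.8 + 380/4.6
= 270 + 6.83 + 4.64 + 82.61
= 364.08 mOsm/kg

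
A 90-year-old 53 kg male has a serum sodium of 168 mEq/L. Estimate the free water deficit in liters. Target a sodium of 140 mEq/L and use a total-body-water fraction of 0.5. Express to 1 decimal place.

5.3 L

TBW = 0.5 · 53 = 26.5 L
Free water deficit = TBW · (Na/140 − 1)
= 26.5 · (168/140 − 1)
= 26.5 · 0.2
= 5.3 L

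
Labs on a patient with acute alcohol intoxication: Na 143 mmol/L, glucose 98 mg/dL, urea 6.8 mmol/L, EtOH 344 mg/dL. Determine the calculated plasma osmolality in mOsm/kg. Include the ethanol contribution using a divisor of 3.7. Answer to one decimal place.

Calculated osmolality = 2·Na + glucose/18 + urea + ethanol/3.7
= 2·143 + 98/18 + 6.8 + 344/3.7
= 286 + 5.44 + 6.80 + 92.97
= 391.21 mOsm/kg

391.2 mOsm/kg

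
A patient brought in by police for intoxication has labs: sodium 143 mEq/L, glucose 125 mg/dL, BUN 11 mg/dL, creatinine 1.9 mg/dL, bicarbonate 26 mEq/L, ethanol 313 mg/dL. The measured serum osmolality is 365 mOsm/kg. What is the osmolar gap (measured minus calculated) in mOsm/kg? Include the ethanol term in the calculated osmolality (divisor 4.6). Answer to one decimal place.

Calculated osmolality = 2·Na + glucose/18 + BUN/2.8 + ethanol/4.6
= 2·143 + 125/18 + 11/2.8 + 313/4.6
= 286 + 6.94 + 3.93 + 68.04
= 364.91 mOsm/kg ≈ 364.9 mOsm/kg
Osmolar gap = measured − calculated = 365 − 364.9 = 0.1 mOsm/kg

0.1 mOsm/kg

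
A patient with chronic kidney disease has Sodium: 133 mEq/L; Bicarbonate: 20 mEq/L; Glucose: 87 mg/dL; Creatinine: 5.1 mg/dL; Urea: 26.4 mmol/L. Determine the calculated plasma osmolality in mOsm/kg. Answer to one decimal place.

Calculated osmolality = 2·Na + glucose/18 + urea
= 2·133 + 87/18 + 26.4
= 266 + 4.83 + 26.40
= 297.23 mOsm/kg

297.2 mOsm/kg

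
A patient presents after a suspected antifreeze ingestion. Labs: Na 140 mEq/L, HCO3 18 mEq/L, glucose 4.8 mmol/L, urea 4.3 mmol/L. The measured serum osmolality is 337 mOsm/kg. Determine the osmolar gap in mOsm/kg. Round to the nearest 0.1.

47.9 mOsm/kg

Calculated osmolality = 2·Na + glucose + urea
= 2·140 + 4.8 + 4.3
= 280 + 4.80 + 4.30
= 289.1 mOsm/kg ≈ 289.1 mOsm/kg
Osmolar gap = measured − calculated = 337 − 289.1 = 47.9 mOsm/kg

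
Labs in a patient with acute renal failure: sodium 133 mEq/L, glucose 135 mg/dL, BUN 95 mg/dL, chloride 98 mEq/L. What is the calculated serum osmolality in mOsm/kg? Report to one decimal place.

307.4 mOsm/kg

Calculated osmolality = 2·Na + glucose/18 + BUN/2.8
= 2·133 + 135/18 + 95/2.8
= 266 + 7.50 + 33.93
= 307.43 mOsm/kg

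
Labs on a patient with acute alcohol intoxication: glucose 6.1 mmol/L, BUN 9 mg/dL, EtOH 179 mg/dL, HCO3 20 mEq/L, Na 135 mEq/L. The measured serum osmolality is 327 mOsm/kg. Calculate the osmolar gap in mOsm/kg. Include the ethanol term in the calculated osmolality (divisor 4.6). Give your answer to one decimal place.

Calculated osmolality = 2·Na + glucose + BUN/2.8 + ethanol/4.6
= 2·135 + 6.1 + 9/2.8 + 179/4.6
= 270 + 6.10 + 3.21 + 38.91
= 318.22 mOsm/kg ≈ 318.2 mOsm/kg
Osmolar gap = measured − calculated = 327 − 318.2 = 8.8 mOsm/kg

8.8 mOsm/kg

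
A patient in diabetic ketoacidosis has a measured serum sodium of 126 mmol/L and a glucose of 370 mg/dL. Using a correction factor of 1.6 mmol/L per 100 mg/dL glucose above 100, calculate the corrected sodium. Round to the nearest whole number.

130 mmol/L

Corrected Na = measured Na + 1.6 · (glucose − 100)/100
= 126 + 1.6 · (370 − 100)/100
= 126 + 4.3
= 130.3 mmol/L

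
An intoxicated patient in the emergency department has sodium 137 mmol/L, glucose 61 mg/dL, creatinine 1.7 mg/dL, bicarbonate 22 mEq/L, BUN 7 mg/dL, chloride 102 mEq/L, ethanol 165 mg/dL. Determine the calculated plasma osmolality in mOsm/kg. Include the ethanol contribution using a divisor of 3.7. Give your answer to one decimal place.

324.5 mOsm/kg

Calculated osmolality = 2·Na + glucose/18 + BUN/2.8 + ethanol/3.7
= 2·137 + 61/18 + 7/2.8 + 165/3.7
= 274 + 3.39 + 2.50 + 44.59
= 324.48 mOsm/kg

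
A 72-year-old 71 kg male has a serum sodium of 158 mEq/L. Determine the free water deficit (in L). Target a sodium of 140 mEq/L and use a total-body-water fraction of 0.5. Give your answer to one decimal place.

TBW = 0.5 · 71 = 35.5 L
Free water deficit = TBW · (Na/140 − 1)
= 35.5 · (158/140 − 1)
= 35.5 · 0.1286
= 4.57 L

4.6 L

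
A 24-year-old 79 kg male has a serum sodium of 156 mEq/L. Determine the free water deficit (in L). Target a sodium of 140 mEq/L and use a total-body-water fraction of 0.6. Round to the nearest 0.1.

TBW = 0.6 · 79 = 47.4 L
Free water deficit = TBW · (Na/140 − 1)
= 47.4 · (156/140 − 1)
= 47.4 · 0.1143
= 5.42 L

5.4 L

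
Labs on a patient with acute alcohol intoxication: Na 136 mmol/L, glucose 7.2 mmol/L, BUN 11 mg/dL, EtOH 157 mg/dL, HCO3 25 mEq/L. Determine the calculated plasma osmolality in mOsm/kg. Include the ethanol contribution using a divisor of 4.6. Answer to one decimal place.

317.3 mOsm/kg

Calculated osmolality = 2·Na + glucose + BUN/2.8 + ethanol/4.6
= 2·136 + 7.2 + 11/2.8 + 157/4.6
= 272 + 7.20 + 3.93 + 34.13
= 317.26 mOsm/kg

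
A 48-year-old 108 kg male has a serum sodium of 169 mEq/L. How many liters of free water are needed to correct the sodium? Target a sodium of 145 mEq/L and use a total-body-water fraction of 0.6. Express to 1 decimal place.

TBW = 0.6 · 108 = 64.8 L
Free water deficit = TBW · (Na/145 − 1)
= 64.8 · (169/145 − 1)
= 64.8 · 0.1655
= 10.72 L

10.7 L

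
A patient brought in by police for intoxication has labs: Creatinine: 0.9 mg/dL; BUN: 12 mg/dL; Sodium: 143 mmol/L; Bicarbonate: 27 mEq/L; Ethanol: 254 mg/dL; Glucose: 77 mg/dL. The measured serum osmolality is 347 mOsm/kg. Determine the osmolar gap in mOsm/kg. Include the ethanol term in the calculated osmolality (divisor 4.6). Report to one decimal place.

Calculated osmolality = 2·Na + glucose/18 + BUN/2.8 + ethanol/4.6
= 2·143 + 77/18 + 12/2.8 + 254/4.6
= 286 + 4.28 + 4.29 + 55.22
= 349.79 mOsm/kg ≈ 349.8 mOsm/kg
Osmolar gap = measured − calculated = 347 − 349.8 = -2.8 mOsm/kg

-2.8 mOsm/kg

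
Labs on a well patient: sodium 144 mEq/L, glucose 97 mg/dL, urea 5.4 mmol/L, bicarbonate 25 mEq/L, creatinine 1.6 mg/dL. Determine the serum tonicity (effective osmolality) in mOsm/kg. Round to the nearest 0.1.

Effective osmolality excludes urea (freely permeant across cell membranes):
2·Na + glucose/18
= 2·144 + 97/18
= 288 + 5.39
= 293.39 mOsm/kg

293.4 mOsm/kg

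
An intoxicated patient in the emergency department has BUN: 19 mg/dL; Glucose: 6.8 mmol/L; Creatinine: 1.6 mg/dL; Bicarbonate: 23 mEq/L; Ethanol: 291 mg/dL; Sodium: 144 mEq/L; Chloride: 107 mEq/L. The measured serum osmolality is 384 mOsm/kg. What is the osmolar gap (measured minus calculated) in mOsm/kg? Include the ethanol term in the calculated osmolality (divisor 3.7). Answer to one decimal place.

Calculated osmolality = 2·Na + glucose + BUN/2.8 + ethanol/3.7
= 2·144 + 6.8 + 19/2.8 + 291/3.7
= 288 + 6.80 + 6.79 + 78.65
= 380.24 mOsm/kg ≈ 380.2 mOsm/kg
Osmolar gap = measured − calculated = 384 − 380.2 = 3.8 mOsm/kg

3.8 mOsm/kg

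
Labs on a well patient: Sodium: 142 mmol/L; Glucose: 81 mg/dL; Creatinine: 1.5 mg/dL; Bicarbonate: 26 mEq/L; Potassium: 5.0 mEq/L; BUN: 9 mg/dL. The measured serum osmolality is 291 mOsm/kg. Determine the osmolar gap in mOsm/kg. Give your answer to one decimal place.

Calculated osmolality = 2·Na + glucose/18 + BUN/2.8
= 2·142 + 81/18 + 9/2.8
= 284 + 4.50 + 3.21
= 291.71 mOsm/kg ≈ 291.7 mOsm/kg
Osmolar gap = measured − calculated = 291 − 291.7 = -0.7 mOsm/kg

-0.7 mOsm/kg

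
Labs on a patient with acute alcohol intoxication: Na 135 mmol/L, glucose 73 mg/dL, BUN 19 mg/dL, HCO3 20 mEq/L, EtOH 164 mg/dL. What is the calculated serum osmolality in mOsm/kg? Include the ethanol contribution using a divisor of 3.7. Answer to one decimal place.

Calculated osmolality = 2·Na + glucose/18 + BUN/2.8 + ethanol/3.7
= 2·135 + 73/18 + 19/2.8 + 164/3.7
= 270 + 4.06 + 6.79 + 44.32
= 325.17 mOsm/kg

325.2 mOsm/kg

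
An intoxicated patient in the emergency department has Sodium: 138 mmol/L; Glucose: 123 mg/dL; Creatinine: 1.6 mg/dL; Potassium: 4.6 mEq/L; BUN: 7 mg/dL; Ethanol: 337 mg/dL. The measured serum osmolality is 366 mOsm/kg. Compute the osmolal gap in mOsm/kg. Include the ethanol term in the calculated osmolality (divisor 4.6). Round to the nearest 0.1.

7.4 mOsm/kg

Calculated osmolality = 2·Na + glucose/18 + BUN/2.8 + ethanol/4.6
= 2·138 + 123/18 + 7/2.8 + 337/4.6
= 276 + 6.83 + 2.50 + 73.26
= 358.59 mOsm/kg ≈ 358.6 mOsm/kg
Osmolar gap = measured − calculated = 366 − 358.6 = 7.4 mOsm/kg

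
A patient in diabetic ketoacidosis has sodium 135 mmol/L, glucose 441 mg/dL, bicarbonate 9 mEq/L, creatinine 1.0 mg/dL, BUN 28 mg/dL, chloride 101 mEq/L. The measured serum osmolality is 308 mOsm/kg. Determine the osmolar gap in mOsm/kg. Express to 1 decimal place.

3.5 mOsm/kg

Calculated osmolality = 2·Na + glucose/18 + BUN/2.8
= 2·135 + 441/18 + 28/2.8
= 270 + 24.50 + 10
= 304.5 mOsm/kg ≈ 304.5 mOsm/kg
Osmolar gap = measured − calculated = 308 − 304.5 = 3.5 mOsm/kg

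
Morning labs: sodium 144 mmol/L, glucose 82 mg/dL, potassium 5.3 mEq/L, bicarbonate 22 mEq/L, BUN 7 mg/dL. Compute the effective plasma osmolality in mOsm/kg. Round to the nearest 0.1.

292.6 mOsm/kg

Effective osmolality excludes urea (freely permeant across cell membranes):
2·Na + glucose/18
= 2·144 + 82/18
= 288 + 4.56
= 292.56 mOsm/kg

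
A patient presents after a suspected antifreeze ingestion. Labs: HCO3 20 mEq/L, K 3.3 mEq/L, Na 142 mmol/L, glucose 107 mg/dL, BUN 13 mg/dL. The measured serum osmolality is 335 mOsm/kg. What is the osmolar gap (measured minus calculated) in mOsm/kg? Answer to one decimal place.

40.4 mOsm/kg

Calculated osmolality = 2·Na + glucose/18 + BUN/2.8
= 2·142 + 107/18 + 13/2.8
= 284 + 5.94 + 4.64
= 294.58 mOsm/kg ≈ 294.6 mOsm/kg
Osmolar gap = measured − calculated = 335 − 294.6 = 40.4 mOsm/kg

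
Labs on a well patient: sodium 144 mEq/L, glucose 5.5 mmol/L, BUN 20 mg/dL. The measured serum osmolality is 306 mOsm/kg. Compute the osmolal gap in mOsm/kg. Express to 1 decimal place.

Calculated osmolality = 2·Na + glucose + BUN/2.8
= 2·144 + 5.5 + 20/2.8
= 288 + 5.50 + 7.14
= 300.64 mOsm/kg ≈ 300.6 mOsm/kg
Osmolar gap = measured − calculated = 306 − 300.6 = 5.4 mOsm/kg

5.4 mOsm/kg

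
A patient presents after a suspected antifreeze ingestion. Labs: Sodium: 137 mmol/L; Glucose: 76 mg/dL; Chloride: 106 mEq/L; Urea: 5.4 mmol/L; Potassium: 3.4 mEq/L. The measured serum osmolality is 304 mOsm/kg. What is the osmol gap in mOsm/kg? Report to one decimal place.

20.4 mOsm/kg

Calculated osmolality = 2·Na + glucose/18 + urea
= 2·137 + 76/18 + 5.4
= 274 + 4.22 + 5.40
= 283.62 mOsm/kg ≈ 283.6 mOsm/kg
Osmolar gap = measured − calculated = 304 − 283.6 = 20.4 mOsm/kg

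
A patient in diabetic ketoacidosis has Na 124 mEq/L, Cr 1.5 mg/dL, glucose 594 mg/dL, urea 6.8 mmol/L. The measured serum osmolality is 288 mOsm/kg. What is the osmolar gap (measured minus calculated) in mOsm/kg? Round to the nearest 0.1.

0.2 mOsm/kg

Calculated osmolality = 2·Na + glucose/18 + urea
= 2·124 + 594/18 + 6.8
= 248 + 33 + 6.80
= 287.8 mOsm/kg ≈ 287.8 mOsm/kg
Osmolar gap = measured − calculated = 288 − 287.8 = 0.2 mOsm/kg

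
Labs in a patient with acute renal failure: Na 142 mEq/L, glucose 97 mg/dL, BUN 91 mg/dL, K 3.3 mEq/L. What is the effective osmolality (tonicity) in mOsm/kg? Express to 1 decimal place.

Effective osmolality excludes urea (freely permeant across cell membranes):
2·Na + glucose/18
= 2·142 + 97/18
= 284 + 5.39
= 289.39 mOsm/kg

289.4 mOsm/kg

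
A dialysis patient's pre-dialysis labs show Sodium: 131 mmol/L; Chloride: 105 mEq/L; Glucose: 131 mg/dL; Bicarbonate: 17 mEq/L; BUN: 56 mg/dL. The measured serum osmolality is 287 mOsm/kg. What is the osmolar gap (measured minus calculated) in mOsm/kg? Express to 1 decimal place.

Calculated osmolality = 2·Na + glucose/18 + BUN/2.8
= 2·131 + 131/18 + 56/2.8
= 262 + 7.28 + 20
= 289.28 mOsm/kg ≈ 289.3 mOsm/kg
Osmolar gap = measured − calculated = 287 − 289.3 = -2.3 mOsm/kg

-2.3 mOsm/kg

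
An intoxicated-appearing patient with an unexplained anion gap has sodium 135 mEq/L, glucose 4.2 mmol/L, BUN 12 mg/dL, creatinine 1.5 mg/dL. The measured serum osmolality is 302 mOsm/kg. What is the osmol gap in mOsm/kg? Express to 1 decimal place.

Calculated osmolality = 2·Na + glucose + BUN/2.8
= 2·135 + 4.2 + 12/2.8
= 270 + 4.20 + 4.29
= 278.49 mOsm/kg ≈ 278.5 mOsm/kg
Osmolar gap = measured − calculated = 302 − 278.5 = 23.5 mOsm/kg

23.5 mOsm/kg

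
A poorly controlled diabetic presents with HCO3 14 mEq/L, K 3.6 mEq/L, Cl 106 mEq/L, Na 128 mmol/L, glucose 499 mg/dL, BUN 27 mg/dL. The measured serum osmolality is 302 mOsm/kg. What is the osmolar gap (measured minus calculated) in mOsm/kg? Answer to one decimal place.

Calculated osmolality = 2·Na + glucose/18 + BUN/2.8
= 2·128 + 499/18 + 27/2.8
= 256 + 27.72 + 9.64
= 293.36 mOsm/kg ≈ 293.4 mOsm/kg
Osmolar gap = measured − calculated = 302 − 293.4 = 8.6 mOsm/kg

8.6 mOsm/kg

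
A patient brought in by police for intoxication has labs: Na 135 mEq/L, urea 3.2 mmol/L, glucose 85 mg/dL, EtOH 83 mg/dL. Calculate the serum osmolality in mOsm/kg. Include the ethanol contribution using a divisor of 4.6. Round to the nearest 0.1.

Calculated osmolality = 2·Na + glucose/18 + urea + ethanol/4.6
= 2·135 + 85/18 + 3.2 + 83/4.6
= 270 + 4.72 + 3.20 + 18.04
= 295.96 mOsm/kg

296.0 mOsm/kg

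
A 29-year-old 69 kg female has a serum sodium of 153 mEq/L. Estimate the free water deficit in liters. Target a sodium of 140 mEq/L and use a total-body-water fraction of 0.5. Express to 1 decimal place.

3.2 L

TBW = 0.5 · 69 = 34.5 L
Free water deficit = TBW · (Na/140 − 1)
= 34.5 · (153/140 − 1)
= 34.5 · 0.0929
= 3.21 L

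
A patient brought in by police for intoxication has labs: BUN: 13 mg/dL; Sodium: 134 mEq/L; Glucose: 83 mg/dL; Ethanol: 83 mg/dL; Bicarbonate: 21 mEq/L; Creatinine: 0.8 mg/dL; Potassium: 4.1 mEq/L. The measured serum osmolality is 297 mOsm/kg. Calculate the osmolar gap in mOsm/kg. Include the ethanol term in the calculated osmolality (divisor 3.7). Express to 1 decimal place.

Calculated osmolality = 2·Na + glucose/18 + BUN/2.8 + ethanol/3.7
= 2·134 + 83/18 + 13/2.8 + 83/3.7
= 268 + 4.61 + 4.64 + 22.43
= 299.68 mOsm/kg ≈ 299.7 mOsm/kg
Osmolar gap = measured − calculated = 297 − 299.7 = -2.7 mOsm/kg

-2.7 mOsm/kg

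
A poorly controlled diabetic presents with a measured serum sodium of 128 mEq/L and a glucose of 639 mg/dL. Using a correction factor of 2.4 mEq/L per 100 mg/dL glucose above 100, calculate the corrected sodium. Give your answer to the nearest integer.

Corrected Na = measured Na + 2.4 · (glucose − 100)/100
= 128 + 2.4 · (639 − 100)/100
= 128 + 12.9
= 140.9 mEq/L

141 mEq/L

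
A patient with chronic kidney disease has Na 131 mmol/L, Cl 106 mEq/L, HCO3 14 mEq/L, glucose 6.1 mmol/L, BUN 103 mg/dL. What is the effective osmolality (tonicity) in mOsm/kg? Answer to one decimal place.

Effective osmolality excludes urea (freely permeant across cell membranes):
2·Na + glucose
= 2·131 + 6.1
= 262 + 6.1
= 268.1 mOsm/kg

268.1 mOsm/kg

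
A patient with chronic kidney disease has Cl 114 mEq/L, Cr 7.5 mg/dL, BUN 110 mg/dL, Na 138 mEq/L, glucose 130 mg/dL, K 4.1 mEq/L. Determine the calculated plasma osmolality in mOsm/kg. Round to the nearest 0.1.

322.5 mOsm/kg

Calculated osmolality = 2·Na + glucose/18 + BUN/2.8
= 2·138 + 130/18 + 110/2.8
= 276 + 7.22 + 39.29
= 322.51 mOsm/kg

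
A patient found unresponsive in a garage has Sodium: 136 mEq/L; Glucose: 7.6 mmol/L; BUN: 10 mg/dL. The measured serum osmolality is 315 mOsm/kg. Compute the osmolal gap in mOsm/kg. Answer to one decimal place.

31.8 mOsm/kg

Calculated osmolality = 2·Na + glucose + BUN/2.8
= 2·136 + 7.6 + 10/2.8
= 272 + 7.60 + 3.57
= 283.17 mOsm/kg ≈ 283.2 mOsm/kg
Osmolar gap = measured − calculated = 315 − 283.2 = 31.8 mOsm/kg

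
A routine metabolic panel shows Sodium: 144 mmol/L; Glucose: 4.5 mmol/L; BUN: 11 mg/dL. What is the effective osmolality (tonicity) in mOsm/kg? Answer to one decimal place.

Effective osmolality excludes urea (freely permeant across cell membranes):
2·Na + glucose
= 2·144 + 4.5
= 288 + 4.5
= 292.5 mOsm/kg

292.5 mOsm/kg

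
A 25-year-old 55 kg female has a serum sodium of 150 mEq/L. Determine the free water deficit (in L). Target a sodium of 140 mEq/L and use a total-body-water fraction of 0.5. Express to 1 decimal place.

TBW = 0.5 · 55 = 27.5 L
Free water deficit = TBW · (Na/140 − 1)
= 27.5 · (150/140 − 1)
= 27.5 · 0.0714
= 1.96 L

2.0 L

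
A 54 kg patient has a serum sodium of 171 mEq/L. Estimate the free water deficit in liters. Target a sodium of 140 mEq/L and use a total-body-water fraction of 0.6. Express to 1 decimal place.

TBW = 0.6 · 54 = 32.4 L
Free water deficit = TBW · (Na/140 − 1)
= 32.4 · (171/140 − 1)
= 32.4 · 0.2214
= 7.17 L

7.2 L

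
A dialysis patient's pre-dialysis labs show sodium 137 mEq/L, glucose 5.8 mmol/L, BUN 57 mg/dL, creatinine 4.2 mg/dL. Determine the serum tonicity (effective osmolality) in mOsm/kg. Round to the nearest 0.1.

279.8 mOsm/kg

Effective osmolality excludes urea (freely permeant across cell membranes):
2·Na + glucose
= 2·137 + 5.8
= 274 + 5.8
= 279.8 mOsm/kg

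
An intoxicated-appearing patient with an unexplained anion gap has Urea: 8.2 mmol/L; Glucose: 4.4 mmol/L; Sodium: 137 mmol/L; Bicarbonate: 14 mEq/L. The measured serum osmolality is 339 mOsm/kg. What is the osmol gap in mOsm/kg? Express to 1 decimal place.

52.4 mOsm/kg

Calculated osmolality = 2·Na + glucose + urea
= 2·137 + 4.4 + 8.2
= 274 + 4.40 + 8.20
= 286.6 mOsm/kg ≈ 286.6 mOsm/kg
Osmolar gap = measured − calculated = 339 − 286.6 = 52.4 mOsm/kg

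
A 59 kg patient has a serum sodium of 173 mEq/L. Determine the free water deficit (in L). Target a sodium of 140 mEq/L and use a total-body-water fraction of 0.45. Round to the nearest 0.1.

TBW = 0.45 · 59 = 26.55 L
Free water deficit = TBW · (Na/140 − 1)
= 26.55 · (173/140 − 1)
= 26.55 · 0.2357
= 6.26 L

6.3 L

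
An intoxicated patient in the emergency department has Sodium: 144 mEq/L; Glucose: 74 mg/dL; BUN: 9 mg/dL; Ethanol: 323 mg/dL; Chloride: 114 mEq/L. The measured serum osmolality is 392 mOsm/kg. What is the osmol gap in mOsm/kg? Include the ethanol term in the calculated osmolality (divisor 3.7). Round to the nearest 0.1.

Calculated osmolality = 2·Na + glucose/18 + BUN/2.8 + ethanol/3.7
= 2·144 + 74/18 + 9/2.8 + 323/3.7
= 288 + 4.11 + 3.21 + 87.30
= 382.62 mOsm/kg ≈ 382.6 mOsm/kg
Osmolar gap = measured − calculated = 392 − 382.6 = 9.4 mOsm/kg

9.4 mOsm/kg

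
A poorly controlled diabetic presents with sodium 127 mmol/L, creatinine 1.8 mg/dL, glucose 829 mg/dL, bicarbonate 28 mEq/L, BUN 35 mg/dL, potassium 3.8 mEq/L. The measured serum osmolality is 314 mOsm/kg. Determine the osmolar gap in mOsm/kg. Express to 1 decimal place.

Calculated osmolality = 2·Na + glucose/18 + BUN/2.8
= 2·127 + 829/18 + 35/2.8
= 254 + 46.06 + 12.50
= 312.56 mOsm/kg ≈ 312.6 mOsm/kg
Osmolar gap = measured − calculated = 314 − 312.6 = 1.4 mOsm/kg

1.4 mOsm/kg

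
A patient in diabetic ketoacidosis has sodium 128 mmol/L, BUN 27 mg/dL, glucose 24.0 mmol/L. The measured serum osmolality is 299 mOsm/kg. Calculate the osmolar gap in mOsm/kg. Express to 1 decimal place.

9.4 mOsm/kg

Calculated osmolality = 2·Na + glucose + BUN/2.8
= 2·128 + 24 + 27/2.8
= 256 + 24 + 9.64
= 289.64 mOsm/kg ≈ 289.6 mOsm/kg
Osmolar gap = measured − calculated = 299 − 289.6 = 9.4 mOsm/kg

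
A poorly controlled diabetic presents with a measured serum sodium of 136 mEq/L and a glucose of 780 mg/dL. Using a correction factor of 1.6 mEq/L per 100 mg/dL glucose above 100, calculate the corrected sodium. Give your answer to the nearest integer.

147 mEq/L

Corrected Na = measured Na + 1.6 · (glucose − 100)/100
= 136 + 1.6 · (780 − 100)/100
= 136 + 10.9
= 146.9 mEq/L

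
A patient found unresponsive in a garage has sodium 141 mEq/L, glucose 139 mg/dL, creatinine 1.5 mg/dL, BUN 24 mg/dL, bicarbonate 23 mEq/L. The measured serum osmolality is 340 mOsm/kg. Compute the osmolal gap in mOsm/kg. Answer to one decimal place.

Calculated osmolality = 2·Na + glucose/18 + BUN/2.8
= 2·141 + 139/18 + 24/2.8
= 282 + 7.72 + 8.57
= 298.29 mOsm/kg ≈ 298.3 mOsm/kg
Osmolar gap = measured − calculated = 340 − 298.3 = 41.7 mOsm/kg

41.7 mOsm/kg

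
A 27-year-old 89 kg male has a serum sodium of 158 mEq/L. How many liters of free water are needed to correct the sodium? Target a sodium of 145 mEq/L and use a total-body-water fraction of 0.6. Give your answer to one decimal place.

TBW = 0.6 · 89 = 53.4 L
Free water deficit = TBW · (Na/145 − 1)
= 53.4 · (158/145 − 1)
= 53.4 · 0.0897
= 4.79 L

4.8 L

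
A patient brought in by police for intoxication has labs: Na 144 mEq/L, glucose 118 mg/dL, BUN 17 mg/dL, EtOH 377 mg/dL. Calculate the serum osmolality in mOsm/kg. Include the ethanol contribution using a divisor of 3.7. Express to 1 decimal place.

402.5 mOsm/kg

Calculated osmolality = 2·Na + glucose/18 + BUN/2.8 + ethanol/3.7
= 2·144 + 118/18 + 17/2.8 + 377/3.7
= 288 + 6.56 + 6.07 + 101.89
= 402.52 mOsm/kg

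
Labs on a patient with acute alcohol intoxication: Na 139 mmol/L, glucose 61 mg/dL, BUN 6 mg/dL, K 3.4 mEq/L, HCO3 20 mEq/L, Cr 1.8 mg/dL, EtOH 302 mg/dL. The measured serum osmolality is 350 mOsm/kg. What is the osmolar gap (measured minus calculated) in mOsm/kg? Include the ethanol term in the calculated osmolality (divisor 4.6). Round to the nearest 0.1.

Calculated osmolality = 2·Na + glucose/18 + BUN/2.8 + ethanol/4.6
= 2·139 + 61/18 + 6/2.8 + 302/4.6
= 278 + 3.39 + 2.14 + 65.65
= 349.18 mOsm/kg ≈ 349.2 mOsm/kg
Osmolar gap = measured − calculated = 350 − 349.2 = 0.8 mOsm/kg

0.8 mOsm/kg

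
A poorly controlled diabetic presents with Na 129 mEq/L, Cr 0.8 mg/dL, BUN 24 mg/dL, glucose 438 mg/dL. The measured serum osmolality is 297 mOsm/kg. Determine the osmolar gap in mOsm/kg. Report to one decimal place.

6.1 mOsm/kg

Calculated osmolality = 2·Na + glucose/18 + BUN/2.8
= 2·129 + 438/18 + 24/2.8
= 258 + 24.33 + 8.57
= 290.9 mOsm/kg ≈ 290.9 mOsm/kg
Osmolar gap = measured − calculated = 297 − 290.9 = 6.1 mOsm/kg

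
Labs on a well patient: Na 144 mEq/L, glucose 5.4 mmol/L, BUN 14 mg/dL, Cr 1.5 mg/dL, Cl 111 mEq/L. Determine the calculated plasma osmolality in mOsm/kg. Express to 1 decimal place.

298.4 mOsm/kg

Calculated osmolality = 2·Na + glucose + BUN/2.8
= 2·144 + 5.4 + 14/2.8
= 288 + 5.40 + 5
= 298.4 mOsm/kg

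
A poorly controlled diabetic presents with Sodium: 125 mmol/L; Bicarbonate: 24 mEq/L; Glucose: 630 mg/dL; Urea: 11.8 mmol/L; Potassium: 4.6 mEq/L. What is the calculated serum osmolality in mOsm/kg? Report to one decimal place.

Calculated osmolality = 2·Na + glucose/18 + urea
= 2·125 + 630/18 + 11.8
= 250 + 35 + 11.80
= 296.8 mOsm/kg

296.8 mOsm/kg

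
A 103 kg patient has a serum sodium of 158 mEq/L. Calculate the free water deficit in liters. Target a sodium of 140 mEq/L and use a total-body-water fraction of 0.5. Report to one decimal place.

6.6 L

TBW = 0.5 · 103 = 51.5 L
Free water deficit = TBW · (Na/140 − 1)
= 51.5 · (158/140 − 1)
= 51.5 · 0.1286
= 6.62 L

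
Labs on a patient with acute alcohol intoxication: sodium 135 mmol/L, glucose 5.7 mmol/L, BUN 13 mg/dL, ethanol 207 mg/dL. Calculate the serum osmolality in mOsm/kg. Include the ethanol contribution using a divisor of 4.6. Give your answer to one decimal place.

325.3 mOsm/kg

Calculated osmolality = 2·Na + glucose + BUN/2.8 + ethanol/4.6
= 2·135 + 5.7 + 13/2.8 + 207/4.6
= 270 + 5.70 + 4.64 + 45
= 325.34 mOsm/kg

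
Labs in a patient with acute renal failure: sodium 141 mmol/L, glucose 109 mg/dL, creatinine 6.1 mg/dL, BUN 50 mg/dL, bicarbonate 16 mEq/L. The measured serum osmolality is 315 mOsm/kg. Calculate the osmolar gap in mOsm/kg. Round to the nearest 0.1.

Calculated osmolality = 2·Na + glucose/18 + BUN/2.8
= 2·141 + 109/18 + 50/2.8
= 282 + 6.06 + 17.86
= 305.92 mOsm/kg ≈ 305.9 mOsm/kg
Osmolar gap = measured − calculated = 315 − 305.9 = 9.1 mOsm/kg

9.1 mOsm/kg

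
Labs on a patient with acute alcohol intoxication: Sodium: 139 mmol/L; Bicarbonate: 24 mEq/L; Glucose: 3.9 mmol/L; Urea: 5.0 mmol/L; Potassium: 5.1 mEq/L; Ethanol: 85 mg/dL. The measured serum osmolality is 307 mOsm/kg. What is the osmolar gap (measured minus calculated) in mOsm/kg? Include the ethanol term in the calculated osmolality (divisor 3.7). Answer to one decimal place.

-2.9 mOsm/kg

Calculated osmolality = 2·Na + glucose + urea + ethanol/3.7
= 2·139 + 3.9 + 5 + 85/3.7
= 278 + 3.90 + 5 + 22.97
= 309.87 mOsm/kg ≈ 309.9 mOsm/kg
Osmolar gap = measured − calculated = 307 − 309.9 = -2.9 mOsm/kg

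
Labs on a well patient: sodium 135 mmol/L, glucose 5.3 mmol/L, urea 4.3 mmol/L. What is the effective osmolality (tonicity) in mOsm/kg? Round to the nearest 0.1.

275.3 mOsm/kg

Effective osmolality excludes urea (freely permeant across cell membranes):
2·Na + glucose
= 2·135 + 5.3
= 270 + 5.3
= 275.3 mOsm/kg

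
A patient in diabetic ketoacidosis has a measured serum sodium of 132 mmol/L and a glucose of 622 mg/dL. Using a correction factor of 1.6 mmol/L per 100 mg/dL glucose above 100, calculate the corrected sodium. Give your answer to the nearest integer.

Corrected Na = measured Na + 1.6 · (glucose − 100)/100
= 132 + 1.6 · (622 − 100)/100
= 132 + 8.4
= 140.4 mmol/L

140 mmol/L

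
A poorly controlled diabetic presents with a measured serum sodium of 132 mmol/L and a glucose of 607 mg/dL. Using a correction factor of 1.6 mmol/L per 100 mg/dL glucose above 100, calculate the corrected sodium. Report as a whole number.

Corrected Na = measured Na + 1.6 · (glucose − 100)/100
= 132 + 1.6 · (607 − 100)/100
= 132 + 8.1
= 140.1 mmol/L

140 mmol/L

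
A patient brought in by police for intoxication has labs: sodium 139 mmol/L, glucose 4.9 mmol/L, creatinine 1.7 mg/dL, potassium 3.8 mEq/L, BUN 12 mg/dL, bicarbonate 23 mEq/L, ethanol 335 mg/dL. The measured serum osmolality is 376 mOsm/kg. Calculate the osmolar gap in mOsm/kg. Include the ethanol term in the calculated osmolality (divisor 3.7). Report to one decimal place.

Calculated osmolality = 2·Na + glucose + BUN/2.8 + ethanol/3.7
= 2·139 + 4.9 + 12/2.8 + 335/3.7
= 278 + 4.90 + 4.29 + 90.54
= 377.73 mOsm/kg ≈ 377.7 mOsm/kg
Osmolar gap = measured − calculated = 376 − 377.7 = -1.7 mOsm/kg

-1.7 mOsm/kg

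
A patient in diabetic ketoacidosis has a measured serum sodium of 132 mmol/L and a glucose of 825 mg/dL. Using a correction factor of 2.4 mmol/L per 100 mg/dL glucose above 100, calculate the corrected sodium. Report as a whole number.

Corrected Na = measured Na + 2.4 · (glucose − 100)/100
= 132 + 2.4 · (825 − 100)/100
= 132 + 17.4
= 149.4 mmol/L

149 mmol/L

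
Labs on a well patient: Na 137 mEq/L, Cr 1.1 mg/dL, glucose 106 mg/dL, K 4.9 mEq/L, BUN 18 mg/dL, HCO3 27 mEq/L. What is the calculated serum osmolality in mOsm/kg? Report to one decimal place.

Calculated osmolality = 2·Na + glucose/18 + BUN/2.8
= 2·137 + 106/18 + 18/2.8
= 274 + 5.89 + 6.43
= 286.32 mOsm/kg

286.3 mOsm/kg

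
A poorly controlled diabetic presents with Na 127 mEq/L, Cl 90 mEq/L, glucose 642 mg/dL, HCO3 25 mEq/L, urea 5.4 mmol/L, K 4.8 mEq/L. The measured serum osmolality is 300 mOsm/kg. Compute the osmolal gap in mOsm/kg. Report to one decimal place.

4.9 mOsm/kg

Calculated osmolality = 2·Na + glucose/18 + urea
= 2·127 + 642/18 + 5.4
= 254 + 35.67 + 5.40
= 295.07 mOsm/kg ≈ 295.1 mOsm/kg
Osmolar gap = measured − calculated = 300 − 295.1 = 4.9 mOsm/kg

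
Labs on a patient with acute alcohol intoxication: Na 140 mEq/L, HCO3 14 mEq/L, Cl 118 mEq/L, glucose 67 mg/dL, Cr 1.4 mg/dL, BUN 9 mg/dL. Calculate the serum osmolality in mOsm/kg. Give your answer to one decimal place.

286.9 mOsm/kg

Calculated osmolality = 2·Na + glucose/18 + BUN/2.8
= 2·140 + 67/18 + 9/2.8
= 280 + 3.72 + 3.21
= 286.93 mOsm/kg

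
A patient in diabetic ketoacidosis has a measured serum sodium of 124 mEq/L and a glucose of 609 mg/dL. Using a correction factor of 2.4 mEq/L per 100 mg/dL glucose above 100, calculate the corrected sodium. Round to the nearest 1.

Corrected Na = measured Na + 2.4 · (glucose − 100)/100
= 124 + 2.4 · (609 − 100)/100
= 124 + 12.2
= 136.2 mEq/L

136 mEq/L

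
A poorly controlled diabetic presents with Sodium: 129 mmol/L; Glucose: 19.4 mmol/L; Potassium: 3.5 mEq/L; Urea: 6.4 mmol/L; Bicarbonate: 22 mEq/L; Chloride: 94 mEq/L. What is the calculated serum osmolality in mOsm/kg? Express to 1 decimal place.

Calculated osmolality = 2·Na + glucose + urea
= 2·129 + 19.4 + 6.4
= 258 + 19.40 + 6.40
= 283.8 mOsm/kg

283.8 mOsm/kg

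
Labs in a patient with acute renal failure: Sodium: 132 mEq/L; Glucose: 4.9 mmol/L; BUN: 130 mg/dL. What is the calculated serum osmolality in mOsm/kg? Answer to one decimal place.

Calculated osmolality = 2·Na + glucose + BUN/2.8
= 2·132 + 4.9 + 130/2.8
= 264 + 4.90 + 46.43
= 315.33 mOsm/kg

315.3 mOsm/kg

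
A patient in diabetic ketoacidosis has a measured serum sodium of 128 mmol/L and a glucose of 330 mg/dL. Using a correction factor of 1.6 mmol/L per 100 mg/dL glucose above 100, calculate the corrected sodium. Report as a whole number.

132 mmol/L

Corrected Na = measured Na + 1.6 · (glucose − 100)/100
= 128 + 1.6 · (330 − 100)/100
= 128 + 3.7
= 131.7 mmol/L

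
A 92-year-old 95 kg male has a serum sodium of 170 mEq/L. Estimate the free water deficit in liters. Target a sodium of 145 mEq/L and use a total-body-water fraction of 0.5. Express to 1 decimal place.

8.2 L

TBW = 0.5 · 95 = 47.5 L
Free water deficit = TBW · (Na/145 − 1)
= 47.5 · (170/145 − 1)
= 47.5 · 0.1724
= 8.19 L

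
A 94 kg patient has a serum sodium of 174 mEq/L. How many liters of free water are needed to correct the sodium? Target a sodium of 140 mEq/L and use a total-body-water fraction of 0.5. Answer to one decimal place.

11.4 L

TBW = 0.5 · 94 = 47 L
Free water deficit = TBW · (Na/140 − 1)
= 47 · (174/140 − 1)
= 47 · 0.2429
= 11.42 L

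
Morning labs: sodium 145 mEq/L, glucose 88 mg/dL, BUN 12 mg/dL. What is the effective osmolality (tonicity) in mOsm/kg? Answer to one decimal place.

Effective osmolality excludes urea (freely permeant across cell membranes):
2·Na + glucose/18
= 2·145 + 88/18
= 290 + 4.89
= 294.89 mOsm/kg

294.9 mOsm/kg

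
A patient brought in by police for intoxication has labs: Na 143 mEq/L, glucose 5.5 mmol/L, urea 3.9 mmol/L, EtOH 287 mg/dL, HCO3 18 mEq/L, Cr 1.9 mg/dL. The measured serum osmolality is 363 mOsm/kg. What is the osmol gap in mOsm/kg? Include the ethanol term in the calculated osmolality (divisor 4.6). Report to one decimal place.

5.2 mOsm/kg

Calculated osmolality = 2·Na + glucose + urea + ethanol/4.6
= 2·143 + 5.5 + 3.9 + 287/4.6
= 286 + 5.50 + 3.90 + 62.39
= 357.79 mOsm/kg ≈ 357.8 mOsm/kg
Osmolar gap = measured − calculated = 363 − 357.8 = 5.2 mOsm/kg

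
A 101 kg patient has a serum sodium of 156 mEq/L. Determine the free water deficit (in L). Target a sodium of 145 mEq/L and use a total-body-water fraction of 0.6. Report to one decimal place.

4.6 L

TBW = 0.6 · 101 = 60.6 L
Free water deficit = TBW · (Na/145 − 1)
= 60.6 · (156/145 − 1)
= 60.6 · 0.0759
= 4.6 L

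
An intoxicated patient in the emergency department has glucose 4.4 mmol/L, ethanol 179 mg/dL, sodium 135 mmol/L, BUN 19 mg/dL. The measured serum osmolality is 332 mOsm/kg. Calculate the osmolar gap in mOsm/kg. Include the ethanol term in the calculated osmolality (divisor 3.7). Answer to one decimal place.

2.4 mOsm/kg

Calculated osmolality = 2·Na + glucose + BUN/2.8 + ethanol/3.7
= 2·135 + 4.4 + 19/2.8 + 179/3.7
= 270 + 4.40 + 6.79 + 48.38
= 329.57 mOsm/kg ≈ 329.6 mOsm/kg
Osmolar gap = measured − calculated = 332 − 329.6 = 2.4 mOsm/kg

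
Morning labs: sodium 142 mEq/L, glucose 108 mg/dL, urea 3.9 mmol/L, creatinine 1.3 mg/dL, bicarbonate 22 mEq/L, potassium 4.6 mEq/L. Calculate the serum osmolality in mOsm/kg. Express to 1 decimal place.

293.9 mOsm/kg

Calculated osmolality = 2·Na + glucose/18 + urea
= 2·142 + 108/18 + 3.9
= 284 + 6 + 3.90
= 293.9 mOsm/kg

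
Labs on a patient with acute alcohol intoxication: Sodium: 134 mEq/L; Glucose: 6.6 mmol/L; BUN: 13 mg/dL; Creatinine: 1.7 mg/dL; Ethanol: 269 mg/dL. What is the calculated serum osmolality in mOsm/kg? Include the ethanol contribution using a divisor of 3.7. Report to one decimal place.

Calculated osmolality = 2·Na + glucose + BUN/2.8 + ethanol/3.7
= 2·134 + 6.6 + 13/2.8 + 269/3.7
= 268 + 6.60 + 4.64 + 72.70
= 351.94 mOsm/kg

351.9 mOsm/kg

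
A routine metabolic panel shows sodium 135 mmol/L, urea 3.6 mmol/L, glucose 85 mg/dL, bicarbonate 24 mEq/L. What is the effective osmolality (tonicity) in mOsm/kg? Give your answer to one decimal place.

274.7 mOsm/kg

Effective osmolality excludes urea (freely permeant across cell membranes):
2·Na + glucose/18
= 2·135 + 85/18
= 270 + 4.72
= 274.72 mOsm/kg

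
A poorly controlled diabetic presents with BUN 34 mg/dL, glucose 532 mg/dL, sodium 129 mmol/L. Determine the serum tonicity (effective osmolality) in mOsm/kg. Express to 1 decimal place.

Effective osmolality excludes urea (freely permeant across cell membranes):
2·Na + glucose/18
= 2·129 + 532/18
= 258 + 29.56
= 287.56 mOsm/kg

287.6 mOsm/kg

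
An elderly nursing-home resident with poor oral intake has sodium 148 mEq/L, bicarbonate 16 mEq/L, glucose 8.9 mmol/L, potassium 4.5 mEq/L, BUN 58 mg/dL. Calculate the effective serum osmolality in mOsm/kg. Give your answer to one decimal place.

304.9 mOsm/kg

Effective osmolality excludes urea (freely permeant across cell membranes):
2·Na + glucose
= 2·148 + 8.9
= 296 + 8.9
= 304.9 mOsm/kg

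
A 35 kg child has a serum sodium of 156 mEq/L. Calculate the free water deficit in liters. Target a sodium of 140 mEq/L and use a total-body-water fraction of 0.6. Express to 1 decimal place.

TBW = 0.6 · 35 = 21 L
Free water deficit = TBW · (Na/140 − 1)
= 21 · (156/140 − 1)
= 21 · 0.1143
= 2.4 L

2.4 L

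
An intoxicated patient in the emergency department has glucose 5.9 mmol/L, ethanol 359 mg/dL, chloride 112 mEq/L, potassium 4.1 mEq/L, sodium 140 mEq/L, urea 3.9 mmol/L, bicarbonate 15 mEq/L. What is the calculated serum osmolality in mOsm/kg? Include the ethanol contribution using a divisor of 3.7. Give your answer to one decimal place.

386.8 mOsm/kg

Calculated osmolality = 2·Na + glucose + urea + ethanol/3.7
= 2·140 + 5.9 + 3.9 + 359/3.7
= 280 + 5.90 + 3.90 + 97.03
= 386.83 mOsm/kg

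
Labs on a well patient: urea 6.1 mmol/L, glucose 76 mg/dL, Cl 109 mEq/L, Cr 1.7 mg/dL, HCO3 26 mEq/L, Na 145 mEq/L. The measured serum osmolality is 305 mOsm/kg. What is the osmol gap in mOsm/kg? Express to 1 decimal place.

4.7 mOsm/kg

Calculated osmolality = 2·Na + glucose/18 + urea
= 2·145 + 76/18 + 6.1
= 290 + 4.22 + 6.10
= 300.32 mOsm/kg ≈ 300.3 mOsm/kg
Osmolar gap = measured − calculated = 305 − 300.3 = 4.7 mOsm/kg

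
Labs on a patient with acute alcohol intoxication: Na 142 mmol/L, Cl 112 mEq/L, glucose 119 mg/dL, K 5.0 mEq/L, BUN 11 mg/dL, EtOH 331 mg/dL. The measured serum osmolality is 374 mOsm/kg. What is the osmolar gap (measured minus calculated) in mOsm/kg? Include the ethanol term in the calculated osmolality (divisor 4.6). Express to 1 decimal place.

Calculated osmolality = 2·Na + glucose/18 + BUN/2.8 + ethanol/4.6
= 2·142 + 119/18 + 11/2.8 + 331/4.6
= 284 + 6.61 + 3.93 + 71.96
= 366.5 mOsm/kg ≈ 366.5 mOsm/kg
Osmolar gap = measured − calculated = 374 − 366.5 = 7.5 mOsm/kg

7.5 mOsm/kg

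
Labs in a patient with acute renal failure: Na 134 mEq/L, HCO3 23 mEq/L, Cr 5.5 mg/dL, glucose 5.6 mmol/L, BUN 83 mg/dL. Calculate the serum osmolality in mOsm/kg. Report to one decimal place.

Calculated osmolality = 2·Na + glucose + BUN/2.8
= 2·134 + 5.6 + 83/2.8
= 268 + 5.60 + 29.64
= 303.24 mOsm/kg

303.2 mOsm/kg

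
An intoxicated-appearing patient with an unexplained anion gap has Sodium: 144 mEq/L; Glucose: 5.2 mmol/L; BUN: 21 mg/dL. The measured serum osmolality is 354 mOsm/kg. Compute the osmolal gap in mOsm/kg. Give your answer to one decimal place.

53.3 mOsm/kg

Calculated osmolality = 2·Na + glucose + BUN/2.8
= 2·144 + 5.2 + 21/2.8
= 288 + 5.20 + 7.50
= 300.7 mOsm/kg ≈ 300.7 mOsm/kg
Osmolar gap = measured − calculated = 354 − 300.7 = 53.3 mOsm/kg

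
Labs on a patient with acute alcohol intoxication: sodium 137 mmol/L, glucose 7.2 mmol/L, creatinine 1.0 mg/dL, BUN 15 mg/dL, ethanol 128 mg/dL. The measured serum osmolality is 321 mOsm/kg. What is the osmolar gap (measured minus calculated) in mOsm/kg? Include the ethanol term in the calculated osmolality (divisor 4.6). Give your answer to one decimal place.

Calculated osmolality = 2·Na + glucose + BUN/2.8 + ethanol/4.6
= 2·137 + 7.2 + 15/2.8 + 128/4.6
= 274 + 7.20 + 5.36 + 27.83
= 314.39 mOsm/kg ≈ 314.4 mOsm/kg
Osmolar gap = measured − calculated = 321 − 314.4 = 6.6 mOsm/kg

6.6 mOsm/kg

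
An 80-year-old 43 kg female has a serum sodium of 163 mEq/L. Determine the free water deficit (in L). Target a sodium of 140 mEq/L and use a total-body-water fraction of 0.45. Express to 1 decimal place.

TBW = 0.45 · 43 = 19.35 L
Free water deficit = TBW · (Na/140 − 1)
= 19.35 · (163/140 − 1)
= 19.35 · 0.1643
= 3.18 L

3.2 L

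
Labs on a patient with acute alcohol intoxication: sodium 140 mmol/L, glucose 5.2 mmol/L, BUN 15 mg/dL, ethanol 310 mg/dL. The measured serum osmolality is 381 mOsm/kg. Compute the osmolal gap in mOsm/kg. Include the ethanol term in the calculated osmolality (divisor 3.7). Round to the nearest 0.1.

Calculated osmolality = 2·Na + glucose + BUN/2.8 + ethanol/3.7
= 2·140 + 5.2 + 15/2.8 + 310/3.7
= 280 + 5.20 + 5.36 + 83.78
= 374.34 mOsm/kg ≈ 374.3 mOsm/kg
Osmolar gap = measured − calculated = 381 − 374.3 = 6.7 mOsm/kg

6.7 mOsm/kg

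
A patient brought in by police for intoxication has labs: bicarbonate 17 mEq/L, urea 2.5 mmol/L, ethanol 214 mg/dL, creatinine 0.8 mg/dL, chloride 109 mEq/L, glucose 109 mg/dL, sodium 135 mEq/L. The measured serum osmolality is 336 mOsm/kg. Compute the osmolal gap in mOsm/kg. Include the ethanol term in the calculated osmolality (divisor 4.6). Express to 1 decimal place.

Calculated osmolality = 2·Na + glucose/18 + urea + ethanol/4.6
= 2·135 + 109/18 + 2.5 + 214/4.6
= 270 + 6.06 + 2.50 + 46.52
= 325.08 mOsm/kg ≈ 325.1 mOsm/kg
Osmolar gap = measured − calculated = 336 − 325.1 = 10.9 mOsm/kg

10.9 mOsm/kg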